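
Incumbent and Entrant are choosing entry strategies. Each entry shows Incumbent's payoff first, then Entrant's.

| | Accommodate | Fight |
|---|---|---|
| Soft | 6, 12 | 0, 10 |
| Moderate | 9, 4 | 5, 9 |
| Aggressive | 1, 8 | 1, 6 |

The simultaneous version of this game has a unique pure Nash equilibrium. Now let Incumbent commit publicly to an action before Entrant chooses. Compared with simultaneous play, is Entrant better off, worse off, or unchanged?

Work backward from Entrant's decision.
- Soft: BR = Accommodate, leader payoff 6.
- Moderate: BR = Fight, leader payoff 5.
- Aggressive: BR = Accommodate, leader payoff 1.
Maximizing over 6, 5, 1, Incumbent chooses Soft. Subgame-perfect outcome: (Soft, Accommodate) with payoffs (6, 12).
For the simultaneous game, intersect best replies.
Incumbent's best replies: Accommodate→Moderate; Fight→Moderate.
Entrant's best replies: Soft→Accommodate; Moderate→Fight; Aggressive→Accommodate.
The unique mutual best reply is (Moderate, Fight), giving (5, 9).
Entrant earns 12 sequentially versus 9 at the Nash outcome: better off.

better off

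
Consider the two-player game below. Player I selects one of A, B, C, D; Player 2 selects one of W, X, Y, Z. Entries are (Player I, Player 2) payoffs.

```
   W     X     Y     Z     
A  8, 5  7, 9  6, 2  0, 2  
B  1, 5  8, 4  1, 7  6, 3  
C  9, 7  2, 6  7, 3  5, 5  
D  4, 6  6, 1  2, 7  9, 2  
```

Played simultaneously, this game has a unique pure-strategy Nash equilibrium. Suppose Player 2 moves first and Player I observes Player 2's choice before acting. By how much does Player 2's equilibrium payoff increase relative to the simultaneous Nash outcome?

0

Solve by backward induction (Player 2 leads).
- W: BR = C, leader payoff 7.
- X: BR = B, leader payoff 4.
- Y: BR = C, leader payoff 3.
- Z: BR = D, leader payoff 2.
Among 7, 4, 3, 2, the best is 7 at W. Subgame-perfect outcome: (C, W) with payoffs (9, 7).
Under simultaneous play:
Player I's best replies: W→C; X→B; Y→C; Z→D.
Player 2's best replies: A→X; B→Y; C→W; D→Y.
The unique mutual best reply is (C, W), giving (9, 7).
Player 2's commitment gain: 7 − 7 = 0.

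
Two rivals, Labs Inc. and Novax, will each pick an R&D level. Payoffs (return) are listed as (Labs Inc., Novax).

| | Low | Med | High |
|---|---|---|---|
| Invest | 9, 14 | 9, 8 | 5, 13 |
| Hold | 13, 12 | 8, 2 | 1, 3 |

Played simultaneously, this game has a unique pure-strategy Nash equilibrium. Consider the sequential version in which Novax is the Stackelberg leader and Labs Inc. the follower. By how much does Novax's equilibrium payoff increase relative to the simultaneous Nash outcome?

1

Labs Inc. best-responds to each possible Novax move:
- Low → Labs Inc. plays Hold (best of 9, 13); Novax gets 12.
- Med → Labs Inc. plays Invest (best of 9, 8); Novax gets 8.
- High → Labs Inc. plays Invest (best of 5, 1); Novax gets 13.
Maximizing over 12, 8, 13, Novax chooses High. Subgame-perfect outcome: (Invest, High) with payoffs (5, 13).
For the simultaneous game, intersect best replies.
Labs Inc.'s best replies: Low→Hold; Med→Invest; High→Invest.
Novax's best replies: Invest→Low; Hold→Low.
Only (Hold, Low) has each player best-responding; Nash payoffs (13, 12).
Novax's commitment gain: 13 − 12 = 1.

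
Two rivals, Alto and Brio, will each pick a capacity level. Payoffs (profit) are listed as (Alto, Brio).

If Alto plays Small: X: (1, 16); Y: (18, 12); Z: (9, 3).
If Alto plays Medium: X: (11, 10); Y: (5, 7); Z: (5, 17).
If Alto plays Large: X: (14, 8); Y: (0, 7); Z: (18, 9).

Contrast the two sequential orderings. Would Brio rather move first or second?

first

If Alto leads: Brio's best replies are Small→X, Medium→Z, Large→Z; Alto's induced payoffs 1, 5, 18; outcome (Large, Z), payoffs (18, 9).
If Brio leads: Alto's best replies are X→Large, Y→Small, Z→Large; Brio's induced payoffs 8, 12, 9; outcome (Small, Y), payoffs (18, 12).
Brio gets 12 moving first and 9 moving second, so Brio prefers to move first.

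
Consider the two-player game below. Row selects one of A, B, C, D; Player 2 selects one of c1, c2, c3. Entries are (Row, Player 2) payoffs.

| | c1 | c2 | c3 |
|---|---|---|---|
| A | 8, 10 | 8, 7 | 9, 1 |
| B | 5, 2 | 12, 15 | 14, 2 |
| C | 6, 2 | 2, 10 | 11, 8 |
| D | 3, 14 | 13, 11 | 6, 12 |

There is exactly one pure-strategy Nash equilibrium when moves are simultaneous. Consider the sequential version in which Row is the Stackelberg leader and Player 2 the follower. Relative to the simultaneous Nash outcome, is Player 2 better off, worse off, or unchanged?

better off

Solve by backward induction (Row leads).
- A: BR = c1, leader payoff 8.
- B: BR = c2, leader payoff 12.
- C: BR = c2, leader payoff 2.
- D: BR = c1, leader payoff 3.
Among 8, 12, 2, 3, the best is 12 at B. Subgame-perfect outcome: (B, c2) with payoffs (12, 15).
Under simultaneous play:
Row's best replies: c1→A; c2→D; c3→B.
Player 2's best replies: A→c1; B→c2; C→c2; D→c1.
The unique mutual best reply is (A, c1), giving (8, 10).
Player 2 earns 15 sequentially versus 10 at the Nash outcome: better off.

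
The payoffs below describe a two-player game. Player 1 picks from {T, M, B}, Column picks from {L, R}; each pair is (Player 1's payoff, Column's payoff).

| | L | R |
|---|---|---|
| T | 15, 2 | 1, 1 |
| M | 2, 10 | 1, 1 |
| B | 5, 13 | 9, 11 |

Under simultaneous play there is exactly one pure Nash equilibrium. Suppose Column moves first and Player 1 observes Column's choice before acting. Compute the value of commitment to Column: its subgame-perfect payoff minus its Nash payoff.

Backward induction with Column moving first.
- L → Player 1 plays T (best of 15, 2, 5); Column gets 2.
- R → Player 1 plays B (best of 1, 1, 9); Column gets 11.
Maximizing over 2, 11, Column chooses R. Subgame-perfect outcome: (B, R) with payoffs (9, 11).
For the simultaneous game, intersect best replies.
Player 1's best replies: L→T; R→B.
Column's best replies: T→L; M→L; B→L.
Only (T, L) has each player best-responding; Nash payoffs (15, 2).
Column's commitment gain: 11 − 2 = 9.

9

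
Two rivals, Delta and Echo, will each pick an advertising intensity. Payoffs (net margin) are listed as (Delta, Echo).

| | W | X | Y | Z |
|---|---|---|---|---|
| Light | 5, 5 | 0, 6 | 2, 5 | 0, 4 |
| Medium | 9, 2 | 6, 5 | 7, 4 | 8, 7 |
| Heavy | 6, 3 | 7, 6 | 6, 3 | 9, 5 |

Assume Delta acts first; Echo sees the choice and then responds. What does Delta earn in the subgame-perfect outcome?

8

Solve by backward induction (Delta leads).
- Light: Echo compares 5, 6, 5, 4 and picks X; Delta would get 0.
- Medium: Echo compares 2, 5, 4, 7 and picks Z; Delta would get 8.
- Heavy: Echo compares 3, 6, 3, 5 and picks X; Delta would get 7.
Among 0, 8, 7, the best is 8 at Medium. Subgame-perfect outcome: (Medium, Z) with payoffs (8, 7).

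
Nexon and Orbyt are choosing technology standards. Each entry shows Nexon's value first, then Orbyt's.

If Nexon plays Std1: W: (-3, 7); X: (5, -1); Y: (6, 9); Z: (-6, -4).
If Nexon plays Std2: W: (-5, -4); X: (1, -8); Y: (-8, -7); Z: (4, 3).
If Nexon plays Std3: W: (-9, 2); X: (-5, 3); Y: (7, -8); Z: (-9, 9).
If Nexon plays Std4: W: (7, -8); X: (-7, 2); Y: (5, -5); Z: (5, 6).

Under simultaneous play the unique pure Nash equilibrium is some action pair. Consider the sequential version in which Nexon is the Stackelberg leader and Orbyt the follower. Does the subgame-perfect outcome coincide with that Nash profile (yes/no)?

no

Work backward from Orbyt's decision.
- Std1: BR = Y, leader payoff 6.
- Std2: BR = Z, leader payoff 4.
- Std3: BR = Z, leader payoff -9.
- Std4: BR = Z, leader payoff 5.
Among 6, 4, -9, 5, the best is 6 at Std1. Subgame-perfect outcome: (Std1, Y) with payoffs (6, 9).
Under simultaneous play:
Nexon's best replies: W→Std4; X→Std1; Y→Std3; Z→Std4.
Orbyt's best replies: Std1→Y; Std2→Z; Std3→Z; Std4→Z.
The unique mutual best reply is (Std4, Z), giving (5, 6).
Sequential outcome (Std1, Y) differs from the Nash profile (Std4, Z).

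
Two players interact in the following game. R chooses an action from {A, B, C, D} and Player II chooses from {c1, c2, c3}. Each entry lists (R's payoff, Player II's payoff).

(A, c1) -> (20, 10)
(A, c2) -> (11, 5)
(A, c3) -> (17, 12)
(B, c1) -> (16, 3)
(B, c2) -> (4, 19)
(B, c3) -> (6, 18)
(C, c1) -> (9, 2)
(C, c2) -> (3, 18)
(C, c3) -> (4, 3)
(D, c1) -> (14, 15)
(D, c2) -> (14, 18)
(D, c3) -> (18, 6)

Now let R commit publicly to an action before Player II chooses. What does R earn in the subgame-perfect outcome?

17

Player II best-responds to each possible R move:
- A: BR = c3, leader payoff 17.
- B: BR = c2, leader payoff 4.
- C: BR = c2, leader payoff 3.
- D: BR = c2, leader payoff 14.
Among 17, 4, 3, 14, the best is 17 at A. Subgame-perfect outcome: (A, c3) with payoffs (17, 12).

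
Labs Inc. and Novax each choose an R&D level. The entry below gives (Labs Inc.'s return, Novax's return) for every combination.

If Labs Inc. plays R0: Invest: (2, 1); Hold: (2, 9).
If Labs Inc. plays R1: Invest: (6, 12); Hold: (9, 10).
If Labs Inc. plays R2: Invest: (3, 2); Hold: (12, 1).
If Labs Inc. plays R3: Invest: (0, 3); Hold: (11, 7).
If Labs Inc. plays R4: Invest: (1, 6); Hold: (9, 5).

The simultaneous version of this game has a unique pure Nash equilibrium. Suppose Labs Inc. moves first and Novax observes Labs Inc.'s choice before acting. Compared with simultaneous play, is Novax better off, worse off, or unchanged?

Work backward from Novax's decision.
- R0 → Novax plays Hold (best of 1, 9); Labs Inc. gets 2.
- R1 → Novax plays Invest (best of 12, 10); Labs Inc. gets 6.
- R2 → Novax plays Invest (best of 2, 1); Labs Inc. gets 3.
- R3 → Novax plays Hold (best of 3, 7); Labs Inc. gets 11.
- R4 → Novax plays Invest (best of 6, 5); Labs Inc. gets 1.
Maximizing over 2, 6, 3, 11, 1, Labs Inc. chooses R3. Subgame-perfect outcome: (R3, Hold) with payoffs (11, 7).
For the simultaneous game, intersect best replies.
Labs Inc.'s best replies: Invest→R1; Hold→R2.
Novax's best replies: R0→Hold; R1→Invest; R2→Invest; R3→Hold; R4→Invest.
Only (R1, Invest) has each player best-responding; Nash payoffs (6, 12).
Novax earns 7 sequentially versus 12 at the Nash outcome: worse off.

worse off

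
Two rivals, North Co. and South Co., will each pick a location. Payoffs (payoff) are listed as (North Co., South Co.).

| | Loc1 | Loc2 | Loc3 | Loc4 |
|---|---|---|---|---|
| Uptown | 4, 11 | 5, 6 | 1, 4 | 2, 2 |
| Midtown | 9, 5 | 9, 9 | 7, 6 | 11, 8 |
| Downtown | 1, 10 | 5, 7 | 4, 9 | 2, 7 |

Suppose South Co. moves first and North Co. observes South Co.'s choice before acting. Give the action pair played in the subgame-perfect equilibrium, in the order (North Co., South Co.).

Backward induction with South Co. moving first.
- Loc1 → North Co. plays Midtown (best of 4, 9, 1); South Co. gets 5.
- Loc2 → North Co. plays Midtown (best of 5, 9, 5); South Co. gets 9.
- Loc3 → North Co. plays Midtown (best of 1, 7, 4); South Co. gets 6.
- Loc4 → North Co. plays Midtown (best of 2, 11, 2); South Co. gets 8.
Maximizing over 5, 9, 6, 8, South Co. chooses Loc2. Subgame-perfect outcome: (Midtown, Loc2) with payoffs (9, 9).

(Midtown, Loc2)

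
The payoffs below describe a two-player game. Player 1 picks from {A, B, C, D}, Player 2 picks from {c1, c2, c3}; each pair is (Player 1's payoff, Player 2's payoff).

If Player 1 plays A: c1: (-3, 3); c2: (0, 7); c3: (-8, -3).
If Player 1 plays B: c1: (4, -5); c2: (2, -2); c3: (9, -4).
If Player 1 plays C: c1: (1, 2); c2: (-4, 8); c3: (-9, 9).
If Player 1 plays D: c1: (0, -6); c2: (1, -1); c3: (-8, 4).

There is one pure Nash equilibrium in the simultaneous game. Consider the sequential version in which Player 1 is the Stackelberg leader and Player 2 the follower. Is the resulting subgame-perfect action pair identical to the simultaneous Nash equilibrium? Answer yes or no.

Work backward from Player 2's decision.
- A: Player 2 compares 3, 7, -3 and picks c2; Player 1 would get 0.
- B: Player 2 compares -5, -2, -4 and picks c2; Player 1 would get 2.
- C: Player 2 compares 2, 8, 9 and picks c3; Player 1 would get -9.
- D: Player 2 compares -6, -1, 4 and picks c3; Player 1 would get -8.
Among 0, 2, -9, -8, the best is 2 at B. Subgame-perfect outcome: (B, c2) with payoffs (2, -2).
For the simultaneous game, intersect best replies.
Player 1's best replies: c1→B; c2→B; c3→B.
Player 2's best replies: A→c2; B→c2; C→c3; D→c3.
Only (B, c2) has each player best-responding; Nash payoffs (2, -2).
Sequential outcome (B, c2) coincides with the Nash profile (B, c2).

yes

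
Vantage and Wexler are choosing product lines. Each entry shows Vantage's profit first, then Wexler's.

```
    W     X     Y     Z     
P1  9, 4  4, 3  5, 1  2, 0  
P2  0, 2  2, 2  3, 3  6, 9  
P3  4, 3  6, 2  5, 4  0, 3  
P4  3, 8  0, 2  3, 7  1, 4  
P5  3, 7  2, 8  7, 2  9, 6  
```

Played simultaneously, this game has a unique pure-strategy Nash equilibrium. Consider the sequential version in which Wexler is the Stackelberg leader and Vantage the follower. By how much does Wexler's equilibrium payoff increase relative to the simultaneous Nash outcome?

2

Work backward from Vantage's decision.
- W: BR = P1, leader payoff 4.
- X: BR = P3, leader payoff 2.
- Y: BR = P5, leader payoff 2.
- Z: BR = P5, leader payoff 6.
Among 4, 2, 2, 6, the best is 6 at Z. Subgame-perfect outcome: (P5, Z) with payoffs (9, 6).
Under simultaneous play:
Vantage's best replies: W→P1; X→P3; Y→P5; Z→P5.
Wexler's best replies: P1→W; P2→Z; P3→Y; P4→W; P5→X.
Only (P1, W) has each player best-responding; Nash payoffs (9, 4).
Wexler's commitment gain: 6 − 4 = 2.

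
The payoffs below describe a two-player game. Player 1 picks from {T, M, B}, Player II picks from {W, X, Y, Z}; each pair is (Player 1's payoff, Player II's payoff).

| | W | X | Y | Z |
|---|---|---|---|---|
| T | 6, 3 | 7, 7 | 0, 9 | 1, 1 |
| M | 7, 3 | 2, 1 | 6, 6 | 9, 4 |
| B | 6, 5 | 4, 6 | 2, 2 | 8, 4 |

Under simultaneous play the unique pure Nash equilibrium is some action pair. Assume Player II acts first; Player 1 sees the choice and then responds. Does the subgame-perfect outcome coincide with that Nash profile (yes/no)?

Work backward from Player 1's decision.
- W: BR = M, leader payoff 3.
- X: BR = T, leader payoff 7.
- Y: BR = M, leader payoff 6.
- Z: BR = M, leader payoff 4.
Player II's induced payoffs are 3, 7, 6, 4, so Player II commits to X. Subgame-perfect outcome: (T, X) with payoffs (7, 7).
Now find the simultaneous Nash equilibrium.
Player 1's best replies: W→M; X→T; Y→M; Z→M.
Player II's best replies: T→Y; M→Y; B→X.
The unique mutual best reply is (M, Y), giving (6, 6).
Sequential outcome (T, X) differs from the Nash profile (M, Y).

no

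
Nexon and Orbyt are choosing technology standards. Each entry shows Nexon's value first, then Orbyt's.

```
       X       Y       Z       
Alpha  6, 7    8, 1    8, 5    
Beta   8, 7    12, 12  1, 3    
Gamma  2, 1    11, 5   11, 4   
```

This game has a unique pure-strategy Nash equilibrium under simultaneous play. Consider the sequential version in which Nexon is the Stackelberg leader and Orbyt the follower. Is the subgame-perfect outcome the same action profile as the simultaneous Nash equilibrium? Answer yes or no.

Backward induction with Nexon moving first.
- Alpha: Orbyt compares 7, 1, 5 and picks X; Nexon would get 6.
- Beta: Orbyt compares 7, 12, 3 and picks Y; Nexon would get 12.
- Gamma: Orbyt compares 1, 5, 4 and picks Y; Nexon would get 11.
Among 6, 12, 11, the best is 12 at Beta. Subgame-perfect outcome: (Beta, Y) with payoffs (12, 12).
Under simultaneous play:
Nexon's best replies: X→Beta; Y→Beta; Z→Gamma.
Orbyt's best replies: Alpha→X; Beta→Y; Gamma→Y.
The unique mutual best reply is (Beta, Y), giving (12, 12).
Sequential outcome (Beta, Y) coincides with the Nash profile (Beta, Y).

yes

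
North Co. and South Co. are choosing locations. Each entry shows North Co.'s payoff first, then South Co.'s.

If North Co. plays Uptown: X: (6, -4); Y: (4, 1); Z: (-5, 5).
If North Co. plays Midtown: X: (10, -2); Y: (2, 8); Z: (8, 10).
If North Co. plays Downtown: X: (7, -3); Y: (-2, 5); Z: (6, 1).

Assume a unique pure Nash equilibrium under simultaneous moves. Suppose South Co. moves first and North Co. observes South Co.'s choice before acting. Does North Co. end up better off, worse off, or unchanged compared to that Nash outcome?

North Co. best-responds to each possible South Co. move:
- X: North Co. compares 6, 10, 7 and picks Midtown; South Co. would get -2.
- Y: North Co. compares 4, 2, -2 and picks Uptown; South Co. would get 1.
- Z: North Co. compares -5, 8, 6 and picks Midtown; South Co. would get 10.
South Co.'s induced payoffs are -2, 1, 10, so South Co. commits to Z. Subgame-perfect outcome: (Midtown, Z) with payoffs (8, 10).
Now find the simultaneous Nash equilibrium.
North Co.'s best replies: X→Midtown; Y→Uptown; Z→Midtown.
South Co.'s best replies: Uptown→Z; Midtown→Z; Downtown→Y.
The unique mutual best reply is (Midtown, Z), giving (8, 10).
North Co. earns 8 sequentially versus 8 at the Nash outcome: unchanged.

unchanged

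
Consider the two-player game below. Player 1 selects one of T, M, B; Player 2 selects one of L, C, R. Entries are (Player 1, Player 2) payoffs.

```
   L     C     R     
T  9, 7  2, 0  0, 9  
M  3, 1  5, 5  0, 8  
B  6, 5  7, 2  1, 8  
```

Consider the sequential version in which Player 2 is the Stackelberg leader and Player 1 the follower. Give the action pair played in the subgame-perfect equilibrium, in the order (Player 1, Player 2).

Backward induction with Player 2 moving first.
- L → Player 1 plays T (best of 9, 3, 6); Player 2 gets 7.
- C → Player 1 plays B (best of 2, 5, 7); Player 2 gets 2.
- R → Player 1 plays B (best of 0, 0, 1); Player 2 gets 8.
Among 7, 2, 8, the best is 8 at R. Subgame-perfect outcome: (B, R) with payoffs (1, 8).

(B, R)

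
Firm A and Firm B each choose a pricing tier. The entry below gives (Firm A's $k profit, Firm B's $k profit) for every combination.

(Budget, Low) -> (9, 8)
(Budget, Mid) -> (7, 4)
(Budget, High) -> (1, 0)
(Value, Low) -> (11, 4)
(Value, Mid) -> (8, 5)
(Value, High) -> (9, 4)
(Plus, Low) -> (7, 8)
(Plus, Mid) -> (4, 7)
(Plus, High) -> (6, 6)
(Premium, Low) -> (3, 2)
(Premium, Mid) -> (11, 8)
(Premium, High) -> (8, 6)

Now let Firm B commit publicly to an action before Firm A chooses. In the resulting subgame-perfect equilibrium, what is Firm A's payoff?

Firm A best-responds to each possible Firm B move:
- Low → Firm A plays Value (best of 9, 11, 7, 3); Firm B gets 4.
- Mid → Firm A plays Premium (best of 7, 8, 4, 11); Firm B gets 8.
- High → Firm A plays Value (best of 1, 9, 6, 8); Firm B gets 4.
Among 4, 8, 4, the best is 8 at Mid. Subgame-perfect outcome: (Premium, Mid) with payoffs (11, 8).

11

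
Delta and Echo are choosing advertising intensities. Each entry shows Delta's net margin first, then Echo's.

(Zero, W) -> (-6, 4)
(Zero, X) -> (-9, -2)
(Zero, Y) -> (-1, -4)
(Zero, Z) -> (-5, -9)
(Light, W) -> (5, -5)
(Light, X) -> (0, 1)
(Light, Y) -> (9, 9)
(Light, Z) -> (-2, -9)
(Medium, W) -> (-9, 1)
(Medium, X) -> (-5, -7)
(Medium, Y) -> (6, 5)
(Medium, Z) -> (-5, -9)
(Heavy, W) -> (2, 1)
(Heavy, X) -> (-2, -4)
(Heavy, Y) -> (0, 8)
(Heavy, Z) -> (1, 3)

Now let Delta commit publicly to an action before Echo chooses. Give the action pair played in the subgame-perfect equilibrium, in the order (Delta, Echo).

(Light, Y)

Echo best-responds to each possible Delta move:
- Zero → Echo plays W (best of 4, -2, -4, -9); Delta gets -6.
- Light → Echo plays Y (best of -5, 1, 9, -9); Delta gets 9.
- Medium → Echo plays Y (best of 1, -7, 5, -9); Delta gets 6.
- Heavy → Echo plays Y (best of 1, -4, 8, 3); Delta gets 0.
Delta's induced payoffs are -6, 9, 6, 0, so Delta commits to Light. Subgame-perfect outcome: (Light, Y) with payoffs (9, 9).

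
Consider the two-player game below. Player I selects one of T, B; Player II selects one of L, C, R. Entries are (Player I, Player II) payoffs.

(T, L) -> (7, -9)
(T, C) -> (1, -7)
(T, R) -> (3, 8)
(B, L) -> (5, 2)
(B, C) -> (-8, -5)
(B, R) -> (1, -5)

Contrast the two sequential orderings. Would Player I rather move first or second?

first

If Player I leads: Player II's best replies are T→R, B→L; Player I's induced payoffs 3, 5; outcome (B, L), payoffs (5, 2).
If Player II leads: Player I's best replies are L→T, C→T, R→T; Player II's induced payoffs -9, -7, 8; outcome (T, R), payoffs (3, 8).
Player I gets 5 moving first and 3 moving second, so Player I prefers to move first.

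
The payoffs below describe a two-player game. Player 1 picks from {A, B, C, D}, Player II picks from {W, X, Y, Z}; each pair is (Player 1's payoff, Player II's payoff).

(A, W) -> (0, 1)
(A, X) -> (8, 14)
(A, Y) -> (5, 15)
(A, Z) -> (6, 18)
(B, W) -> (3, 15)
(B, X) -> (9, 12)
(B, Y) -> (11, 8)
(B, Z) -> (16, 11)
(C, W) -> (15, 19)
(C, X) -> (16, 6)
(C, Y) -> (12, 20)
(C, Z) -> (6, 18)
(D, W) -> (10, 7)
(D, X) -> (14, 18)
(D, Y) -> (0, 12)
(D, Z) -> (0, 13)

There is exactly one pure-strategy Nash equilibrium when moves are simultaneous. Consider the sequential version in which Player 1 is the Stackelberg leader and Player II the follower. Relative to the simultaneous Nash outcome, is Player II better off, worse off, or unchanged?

worse off

Work backward from Player II's decision.
- A → Player II plays Z (best of 1, 14, 15, 18); Player 1 gets 6.
- B → Player II plays W (best of 15, 12, 8, 11); Player 1 gets 3.
- C → Player II plays Y (best of 19, 6, 20, 18); Player 1 gets 12.
- D → Player II plays X (best of 7, 18, 12, 13); Player 1 gets 14.
Among 6, 3, 12, 14, the best is 14 at D. Subgame-perfect outcome: (D, X) with payoffs (14, 18).
Under simultaneous play:
Player 1's best replies: W→C; X→C; Y→C; Z→B.
Player II's best replies: A→Z; B→W; C→Y; D→X.
Only (C, Y) has each player best-responding; Nash payoffs (12, 20).
Player II earns 18 sequentially versus 20 at the Nash outcome: worse off.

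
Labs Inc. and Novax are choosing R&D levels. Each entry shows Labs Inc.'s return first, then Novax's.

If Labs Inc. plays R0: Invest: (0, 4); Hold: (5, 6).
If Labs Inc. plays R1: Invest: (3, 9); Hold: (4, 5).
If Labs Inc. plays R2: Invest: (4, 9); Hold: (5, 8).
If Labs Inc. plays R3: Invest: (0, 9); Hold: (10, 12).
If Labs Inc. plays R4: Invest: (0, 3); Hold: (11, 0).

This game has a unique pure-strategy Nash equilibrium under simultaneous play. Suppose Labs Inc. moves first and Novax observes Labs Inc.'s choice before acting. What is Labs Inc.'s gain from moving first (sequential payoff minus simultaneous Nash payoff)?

6

Novax best-responds to each possible Labs Inc. move:
- R0: BR = Hold, leader payoff 5.
- R1: BR = Invest, leader payoff 3.
- R2: BR = Invest, leader payoff 4.
- R3: BR = Hold, leader payoff 10.
- R4: BR = Invest, leader payoff 0.
Among 5, 3, 4, 10, 0, the best is 10 at R3. Subgame-perfect outcome: (R3, Hold) with payoffs (10, 12).
Under simultaneous play:
Labs Inc.'s best replies: Invest→R2; Hold→R4.
Novax's best replies: R0→Hold; R1→Invest; R2→Invest; R3→Hold; R4→Invest.
The unique mutual best reply is (R2, Invest), giving (4, 9).
Labs Inc.'s commitment gain: 10 − 4 = 6.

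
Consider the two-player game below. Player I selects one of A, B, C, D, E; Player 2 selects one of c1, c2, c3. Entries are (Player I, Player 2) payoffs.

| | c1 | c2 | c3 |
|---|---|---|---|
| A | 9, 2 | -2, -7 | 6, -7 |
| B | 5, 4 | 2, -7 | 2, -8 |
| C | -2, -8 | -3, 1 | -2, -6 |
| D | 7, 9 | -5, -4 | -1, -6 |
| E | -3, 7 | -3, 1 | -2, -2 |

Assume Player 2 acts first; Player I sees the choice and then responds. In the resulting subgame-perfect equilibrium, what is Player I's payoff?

9

Solve by backward induction (Player 2 leads).
- c1 → Player I plays A (best of 9, 5, -2, 7, -3); Player 2 gets 2.
- c2 → Player I plays B (best of -2, 2, -3, -5, -3); Player 2 gets -7.
- c3 → Player I plays A (best of 6, 2, -2, -1, -2); Player 2 gets -7.
Player 2's induced payoffs are 2, -7, -7, so Player 2 commits to c1. Subgame-perfect outcome: (A, c1) with payoffs (9, 2).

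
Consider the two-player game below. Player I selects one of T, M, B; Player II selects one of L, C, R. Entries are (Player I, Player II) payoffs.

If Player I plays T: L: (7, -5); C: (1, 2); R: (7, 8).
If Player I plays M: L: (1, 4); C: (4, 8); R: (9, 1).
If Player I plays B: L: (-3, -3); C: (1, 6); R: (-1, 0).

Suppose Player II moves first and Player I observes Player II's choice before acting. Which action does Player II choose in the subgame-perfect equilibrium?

Work backward from Player I's decision.
- L: BR = T, leader payoff -5.
- C: BR = M, leader payoff 8.
- R: BR = M, leader payoff 1.
Among -5, 8, 1, the best is 8 at C. Subgame-perfect outcome: (M, C) with payoffs (4, 8).

C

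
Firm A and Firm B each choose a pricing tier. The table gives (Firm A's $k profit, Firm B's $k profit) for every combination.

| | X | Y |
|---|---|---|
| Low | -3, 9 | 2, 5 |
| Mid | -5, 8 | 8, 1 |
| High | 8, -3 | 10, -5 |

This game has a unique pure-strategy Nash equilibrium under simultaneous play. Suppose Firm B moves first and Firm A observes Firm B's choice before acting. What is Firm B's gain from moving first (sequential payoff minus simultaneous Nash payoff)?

0

Solve by backward induction (Firm B leads).
- X: Firm A compares -3, -5, 8 and picks High; Firm B would get -3.
- Y: Firm A compares 2, 8, 10 and picks High; Firm B would get -5.
Maximizing over -3, -5, Firm B chooses X. Subgame-perfect outcome: (High, X) with payoffs (8, -3).
Under simultaneous play:
Firm A's best replies: X→High; Y→High.
Firm B's best replies: Low→X; Mid→X; High→X.
The unique mutual best reply is (High, X), giving (8, -3).
Firm B's commitment gain: -3 − -3 = 0.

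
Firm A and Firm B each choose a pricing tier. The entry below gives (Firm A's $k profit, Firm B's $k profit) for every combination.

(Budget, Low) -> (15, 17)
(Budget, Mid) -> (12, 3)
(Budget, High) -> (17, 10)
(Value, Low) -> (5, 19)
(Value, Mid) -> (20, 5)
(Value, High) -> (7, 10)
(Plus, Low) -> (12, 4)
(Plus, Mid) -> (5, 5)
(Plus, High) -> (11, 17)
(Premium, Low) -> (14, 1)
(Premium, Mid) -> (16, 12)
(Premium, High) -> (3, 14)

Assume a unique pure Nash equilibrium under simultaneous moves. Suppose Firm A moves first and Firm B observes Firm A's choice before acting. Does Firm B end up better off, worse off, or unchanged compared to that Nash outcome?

Firm B best-responds to each possible Firm A move:
- Budget → Firm B plays Low (best of 17, 3, 10); Firm A gets 15.
- Value → Firm B plays Low (best of 19, 5, 10); Firm A gets 5.
- Plus → Firm B plays High (best of 4, 5, 17); Firm A gets 11.
- Premium → Firm B plays High (best of 1, 12, 14); Firm A gets 3.
Firm A's induced payoffs are 15, 5, 11, 3, so Firm A commits to Budget. Subgame-perfect outcome: (Budget, Low) with payoffs (15, 17).
For the simultaneous game, intersect best replies.
Firm A's best replies: Low→Budget; Mid→Value; High→Budget.
Firm B's best replies: Budget→Low; Value→Low; Plus→High; Premium→High.
Only (Budget, Low) has each player best-responding; Nash payoffs (15, 17).
Firm B earns 17 sequentially versus 17 at the Nash outcome: unchanged.

unchanged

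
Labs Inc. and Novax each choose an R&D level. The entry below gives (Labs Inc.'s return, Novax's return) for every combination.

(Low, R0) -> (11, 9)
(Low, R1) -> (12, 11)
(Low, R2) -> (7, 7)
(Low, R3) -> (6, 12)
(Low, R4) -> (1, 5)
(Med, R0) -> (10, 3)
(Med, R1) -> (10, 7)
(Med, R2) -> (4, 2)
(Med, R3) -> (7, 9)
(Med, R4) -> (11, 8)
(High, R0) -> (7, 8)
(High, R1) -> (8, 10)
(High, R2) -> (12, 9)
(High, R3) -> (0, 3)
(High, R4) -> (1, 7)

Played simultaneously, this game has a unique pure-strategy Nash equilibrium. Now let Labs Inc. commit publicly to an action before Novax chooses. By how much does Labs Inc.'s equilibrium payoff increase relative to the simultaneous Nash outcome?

Solve by backward induction (Labs Inc. leads).
- Low: BR = R3, leader payoff 6.
- Med: BR = R3, leader payoff 7.
- High: BR = R1, leader payoff 8.
Maximizing over 6, 7, 8, Labs Inc. chooses High. Subgame-perfect outcome: (High, R1) with payoffs (8, 10).
Under simultaneous play:
Labs Inc.'s best replies: R0→Low; R1→Low; R2→High; R3→Med; R4→Med.
Novax's best replies: Low→R3; Med→R3; High→R1.
The unique mutual best reply is (Med, R3), giving (7, 9).
Labs Inc.'s commitment gain: 8 − 7 = 1.

1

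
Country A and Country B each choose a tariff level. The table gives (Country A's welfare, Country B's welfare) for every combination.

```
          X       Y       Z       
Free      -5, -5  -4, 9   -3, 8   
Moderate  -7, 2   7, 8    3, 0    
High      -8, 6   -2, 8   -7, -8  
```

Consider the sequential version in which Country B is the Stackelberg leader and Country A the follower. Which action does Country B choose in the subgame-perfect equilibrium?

Y

Work backward from Country A's decision.
- X: Country A compares -5, -7, -8 and picks Free; Country B would get -5.
- Y: Country A compares -4, 7, -2 and picks Moderate; Country B would get 8.
- Z: Country A compares -3, 3, -7 and picks Moderate; Country B would get 0.
Among -5, 8, 0, the best is 8 at Y. Subgame-perfect outcome: (Moderate, Y) with payoffs (7, 8).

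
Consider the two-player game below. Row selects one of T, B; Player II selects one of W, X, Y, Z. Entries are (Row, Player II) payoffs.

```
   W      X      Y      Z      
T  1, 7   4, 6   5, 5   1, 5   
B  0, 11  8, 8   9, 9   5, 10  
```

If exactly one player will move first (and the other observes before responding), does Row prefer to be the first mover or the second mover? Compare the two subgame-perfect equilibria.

second

If Row leads: Player II's best replies are T→W, B→W; Row's induced payoffs 1, 0; outcome (T, W), payoffs (1, 7).
If Player II leads: Row's best replies are W→T, X→B, Y→B, Z→B; Player II's induced payoffs 7, 8, 9, 10; outcome (B, Z), payoffs (5, 10).
Row gets 1 moving first and 5 moving second, so Row prefers to move second.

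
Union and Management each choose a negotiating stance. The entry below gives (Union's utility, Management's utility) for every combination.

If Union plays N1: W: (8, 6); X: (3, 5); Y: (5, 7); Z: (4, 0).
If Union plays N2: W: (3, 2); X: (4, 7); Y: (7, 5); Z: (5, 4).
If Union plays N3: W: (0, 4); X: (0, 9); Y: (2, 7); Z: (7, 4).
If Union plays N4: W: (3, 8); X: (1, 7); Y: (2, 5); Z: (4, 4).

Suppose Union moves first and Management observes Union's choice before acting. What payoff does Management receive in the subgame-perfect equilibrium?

7

Work backward from Management's decision.
- N1 → Management plays Y (best of 6, 5, 7, 0); Union gets 5.
- N2 → Management plays X (best of 2, 7, 5, 4); Union gets 4.
- N3 → Management plays X (best of 4, 9, 7, 4); Union gets 0.
- N4 → Management plays W (best of 8, 7, 5, 4); Union gets 3.
Union's induced payoffs are 5, 4, 0, 3, so Union commits to N1. Subgame-perfect outcome: (N1, Y) with payoffs (5, 7).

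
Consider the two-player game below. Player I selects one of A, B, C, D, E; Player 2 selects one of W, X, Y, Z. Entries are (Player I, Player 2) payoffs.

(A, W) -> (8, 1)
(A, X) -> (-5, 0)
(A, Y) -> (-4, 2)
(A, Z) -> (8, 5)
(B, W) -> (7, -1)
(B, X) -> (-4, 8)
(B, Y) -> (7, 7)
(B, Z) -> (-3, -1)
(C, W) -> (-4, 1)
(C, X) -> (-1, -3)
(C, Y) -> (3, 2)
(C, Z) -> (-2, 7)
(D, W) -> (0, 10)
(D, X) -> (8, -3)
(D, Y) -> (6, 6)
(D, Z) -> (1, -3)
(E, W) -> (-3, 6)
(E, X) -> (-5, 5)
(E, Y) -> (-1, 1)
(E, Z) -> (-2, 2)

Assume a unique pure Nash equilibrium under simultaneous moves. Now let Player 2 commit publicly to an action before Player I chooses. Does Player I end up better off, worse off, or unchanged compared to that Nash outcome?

worse off

Backward induction with Player 2 moving first.
- W: BR = A, leader payoff 1.
- X: BR = D, leader payoff -3.
- Y: BR = B, leader payoff 7.
- Z: BR = A, leader payoff 5.
Player 2's induced payoffs are 1, -3, 7, 5, so Player 2 commits to Y. Subgame-perfect outcome: (B, Y) with payoffs (7, 7).
Under simultaneous play:
Player I's best replies: W→A; X→D; Y→B; Z→A.
Player 2's best replies: A→Z; B→X; C→Z; D→W; E→W.
Only (A, Z) has each player best-responding; Nash payoffs (8, 5).
Player I earns 7 sequentially versus 8 at the Nash outcome: worse off.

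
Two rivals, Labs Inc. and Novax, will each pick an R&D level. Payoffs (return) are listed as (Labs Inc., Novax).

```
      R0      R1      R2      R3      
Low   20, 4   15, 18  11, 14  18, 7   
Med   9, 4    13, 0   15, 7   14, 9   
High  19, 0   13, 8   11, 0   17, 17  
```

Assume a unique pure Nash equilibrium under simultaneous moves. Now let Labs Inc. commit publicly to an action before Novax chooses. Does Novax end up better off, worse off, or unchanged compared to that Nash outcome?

worse off

Solve by backward induction (Labs Inc. leads).
- Low: Novax compares 4, 18, 14, 7 and picks R1; Labs Inc. would get 15.
- Med: Novax compares 4, 0, 7, 9 and picks R3; Labs Inc. would get 14.
- High: Novax compares 0, 8, 0, 17 and picks R3; Labs Inc. would get 17.
Labs Inc.'s induced payoffs are 15, 14, 17, so Labs Inc. commits to High. Subgame-perfect outcome: (High, R3) with payoffs (17, 17).
Under simultaneous play:
Labs Inc.'s best replies: R0→Low; R1→Low; R2→Med; R3→Low.
Novax's best replies: Low→R1; Med→R3; High→R3.
Only (Low, R1) has each player best-responding; Nash payoffs (15, 18).
Novax earns 17 sequentially versus 18 at the Nash outcome: worse off.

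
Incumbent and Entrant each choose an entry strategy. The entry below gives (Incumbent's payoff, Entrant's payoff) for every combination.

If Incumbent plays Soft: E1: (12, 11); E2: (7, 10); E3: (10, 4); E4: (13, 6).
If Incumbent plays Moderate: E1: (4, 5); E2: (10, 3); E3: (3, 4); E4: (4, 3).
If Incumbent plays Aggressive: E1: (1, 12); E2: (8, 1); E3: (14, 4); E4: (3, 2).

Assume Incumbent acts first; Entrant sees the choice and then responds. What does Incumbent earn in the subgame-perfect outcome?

Backward induction with Incumbent moving first.
- Soft → Entrant plays E1 (best of 11, 10, 4, 6); Incumbent gets 12.
- Moderate → Entrant plays E1 (best of 5, 3, 4, 3); Incumbent gets 4.
- Aggressive → Entrant plays E1 (best of 12, 1, 4, 2); Incumbent gets 1.
Among 12, 4, 1, the best is 12 at Soft. Subgame-perfect outcome: (Soft, E1) with payoffs (12, 11).

12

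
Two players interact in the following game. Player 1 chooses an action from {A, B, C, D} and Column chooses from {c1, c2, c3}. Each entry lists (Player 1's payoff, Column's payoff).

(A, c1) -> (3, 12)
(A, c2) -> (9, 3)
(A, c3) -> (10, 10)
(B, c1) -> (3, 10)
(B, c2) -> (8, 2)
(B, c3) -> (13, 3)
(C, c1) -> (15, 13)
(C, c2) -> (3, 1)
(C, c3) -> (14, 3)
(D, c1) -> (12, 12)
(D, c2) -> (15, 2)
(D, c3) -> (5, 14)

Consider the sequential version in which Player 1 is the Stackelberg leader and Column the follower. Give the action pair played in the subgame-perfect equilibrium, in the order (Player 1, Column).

(C, c1)

Backward induction with Player 1 moving first.
- A → Column plays c1 (best of 12, 3, 10); Player 1 gets 3.
- B → Column plays c1 (best of 10, 2, 3); Player 1 gets 3.
- C → Column plays c1 (best of 13, 1, 3); Player 1 gets 15.
- D → Column plays c3 (best of 12, 2, 14); Player 1 gets 5.
Player 1's induced payoffs are 3, 3, 15, 5, so Player 1 commits to C. Subgame-perfect outcome: (C, c1) with payoffs (15, 13).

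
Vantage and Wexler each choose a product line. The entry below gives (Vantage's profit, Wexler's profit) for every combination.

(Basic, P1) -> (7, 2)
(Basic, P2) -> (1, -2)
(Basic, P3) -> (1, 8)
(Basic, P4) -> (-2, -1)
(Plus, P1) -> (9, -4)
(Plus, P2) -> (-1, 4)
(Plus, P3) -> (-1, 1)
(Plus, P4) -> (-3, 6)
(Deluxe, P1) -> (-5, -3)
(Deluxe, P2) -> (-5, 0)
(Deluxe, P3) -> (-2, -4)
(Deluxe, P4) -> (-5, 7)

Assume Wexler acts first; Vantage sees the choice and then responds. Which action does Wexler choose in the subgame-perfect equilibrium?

Work backward from Vantage's decision.
- P1: BR = Plus, leader payoff -4.
- P2: BR = Basic, leader payoff -2.
- P3: BR = Basic, leader payoff 8.
- P4: BR = Basic, leader payoff -1.
Among -4, -2, 8, -1, the best is 8 at P3. Subgame-perfect outcome: (Basic, P3) with payoffs (1, 8).

P3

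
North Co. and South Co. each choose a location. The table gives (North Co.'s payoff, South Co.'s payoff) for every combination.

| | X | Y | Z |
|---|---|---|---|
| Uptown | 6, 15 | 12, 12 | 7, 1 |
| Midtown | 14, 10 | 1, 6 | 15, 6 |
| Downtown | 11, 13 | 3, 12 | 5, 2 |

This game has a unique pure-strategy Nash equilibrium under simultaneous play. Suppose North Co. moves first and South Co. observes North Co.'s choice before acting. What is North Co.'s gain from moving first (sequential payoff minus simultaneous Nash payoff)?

Work backward from South Co.'s decision.
- Uptown: South Co. compares 15, 12, 1 and picks X; North Co. would get 6.
- Midtown: South Co. compares 10, 6, 6 and picks X; North Co. would get 14.
- Downtown: South Co. compares 13, 12, 2 and picks X; North Co. would get 11.
Maximizing over 6, 14, 11, North Co. chooses Midtown. Subgame-perfect outcome: (Midtown, X) with payoffs (14, 10).
Now find the simultaneous Nash equilibrium.
North Co.'s best replies: X→Midtown; Y→Uptown; Z→Midtown.
South Co.'s best replies: Uptown→X; Midtown→X; Downtown→X.
The unique mutual best reply is (Midtown, X), giving (14, 10).
North Co.'s commitment gain: 14 − 14 = 0.

0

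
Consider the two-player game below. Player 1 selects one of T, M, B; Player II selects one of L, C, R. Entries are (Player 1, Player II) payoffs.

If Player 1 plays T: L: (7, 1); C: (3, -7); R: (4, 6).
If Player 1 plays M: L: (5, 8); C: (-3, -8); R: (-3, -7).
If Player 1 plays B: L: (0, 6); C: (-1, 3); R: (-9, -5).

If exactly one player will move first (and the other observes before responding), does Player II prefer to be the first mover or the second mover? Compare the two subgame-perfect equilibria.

If Player 1 leads: Player II's best replies are T→R, M→L, B→L; Player 1's induced payoffs 4, 5, 0; outcome (M, L), payoffs (5, 8).
If Player II leads: Player 1's best replies are L→T, C→T, R→T; Player II's induced payoffs 1, -7, 6; outcome (T, R), payoffs (4, 6).
Player II gets 6 moving first and 8 moving second, so Player II prefers to move second.

second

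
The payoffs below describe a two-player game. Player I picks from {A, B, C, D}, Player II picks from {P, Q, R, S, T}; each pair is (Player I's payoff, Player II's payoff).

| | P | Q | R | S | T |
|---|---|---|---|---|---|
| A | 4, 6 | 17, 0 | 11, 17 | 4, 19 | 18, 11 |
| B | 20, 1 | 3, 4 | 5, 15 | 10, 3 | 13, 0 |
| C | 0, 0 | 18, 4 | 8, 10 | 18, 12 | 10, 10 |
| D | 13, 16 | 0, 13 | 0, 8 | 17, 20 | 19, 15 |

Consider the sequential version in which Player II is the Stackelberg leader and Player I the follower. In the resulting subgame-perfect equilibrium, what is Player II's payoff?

17

Player I best-responds to each possible Player II move:
- P: Player I compares 4, 20, 0, 13 and picks B; Player II would get 1.
- Q: Player I compares 17, 3, 18, 0 and picks C; Player II would get 4.
- R: Player I compares 11, 5, 8, 0 and picks A; Player II would get 17.
- S: Player I compares 4, 10, 18, 17 and picks C; Player II would get 12.
- T: Player I compares 18, 13, 10, 19 and picks D; Player II would get 15.
Among 1, 4, 17, 12, 15, the best is 17 at R. Subgame-perfect outcome: (A, R) with payoffs (11, 17).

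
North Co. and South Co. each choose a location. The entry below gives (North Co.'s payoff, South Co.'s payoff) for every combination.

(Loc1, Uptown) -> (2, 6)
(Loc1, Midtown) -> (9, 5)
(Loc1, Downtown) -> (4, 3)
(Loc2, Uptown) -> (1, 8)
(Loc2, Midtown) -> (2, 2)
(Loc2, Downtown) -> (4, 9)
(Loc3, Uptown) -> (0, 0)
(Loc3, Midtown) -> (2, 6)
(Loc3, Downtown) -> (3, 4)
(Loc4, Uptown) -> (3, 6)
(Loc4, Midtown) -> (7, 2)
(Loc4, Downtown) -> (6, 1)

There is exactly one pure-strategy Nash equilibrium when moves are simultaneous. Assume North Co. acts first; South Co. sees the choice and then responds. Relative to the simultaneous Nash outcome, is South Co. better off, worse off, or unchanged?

better off

South Co. best-responds to each possible North Co. move:
- Loc1: South Co. compares 6, 5, 3 and picks Uptown; North Co. would get 2.
- Loc2: South Co. compares 8, 2, 9 and picks Downtown; North Co. would get 4.
- Loc3: South Co. compares 0, 6, 4 and picks Midtown; North Co. would get 2.
- Loc4: South Co. compares 6, 2, 1 and picks Uptown; North Co. would get 3.
Among 2, 4, 2, 3, the best is 4 at Loc2. Subgame-perfect outcome: (Loc2, Downtown) with payoffs (4, 9).
For the simultaneous game, intersect best replies.
North Co.'s best replies: Uptown→Loc4; Midtown→Loc1; Downtown→Loc4.
South Co.'s best replies: Loc1→Uptown; Loc2→Downtown; Loc3→Midtown; Loc4→Uptown.
Only (Loc4, Uptown) has each player best-responding; Nash payoffs (3, 6).
South Co. earns 9 sequentially versus 6 at the Nash outcome: better off.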